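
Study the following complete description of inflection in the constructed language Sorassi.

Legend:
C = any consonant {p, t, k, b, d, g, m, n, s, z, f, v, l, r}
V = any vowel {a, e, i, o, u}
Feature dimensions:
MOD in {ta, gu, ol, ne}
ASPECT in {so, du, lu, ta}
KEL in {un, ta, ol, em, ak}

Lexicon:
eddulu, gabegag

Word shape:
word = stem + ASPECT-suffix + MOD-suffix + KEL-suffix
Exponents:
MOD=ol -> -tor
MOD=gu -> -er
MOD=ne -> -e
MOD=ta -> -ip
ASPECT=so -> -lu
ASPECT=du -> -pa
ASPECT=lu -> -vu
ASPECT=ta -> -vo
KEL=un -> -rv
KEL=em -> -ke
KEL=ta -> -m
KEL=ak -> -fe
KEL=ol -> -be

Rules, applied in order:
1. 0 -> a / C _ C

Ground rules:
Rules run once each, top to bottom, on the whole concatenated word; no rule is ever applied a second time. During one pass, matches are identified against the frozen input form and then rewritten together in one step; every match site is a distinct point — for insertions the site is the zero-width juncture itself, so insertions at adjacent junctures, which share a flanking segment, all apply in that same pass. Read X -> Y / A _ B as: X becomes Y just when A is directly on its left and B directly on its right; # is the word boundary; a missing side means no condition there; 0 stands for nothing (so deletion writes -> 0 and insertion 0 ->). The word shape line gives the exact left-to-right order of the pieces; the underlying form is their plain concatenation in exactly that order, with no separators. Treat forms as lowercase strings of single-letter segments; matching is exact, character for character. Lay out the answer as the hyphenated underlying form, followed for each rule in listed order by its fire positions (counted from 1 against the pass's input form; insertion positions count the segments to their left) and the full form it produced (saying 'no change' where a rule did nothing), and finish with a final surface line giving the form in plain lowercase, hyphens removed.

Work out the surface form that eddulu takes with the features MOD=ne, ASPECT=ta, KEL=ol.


underlying: eddulu-vo-e-be
1. 0 -> a / C _ C: inserts after position(s) 2: edaduluvoebe
surface: edaduluvoebe


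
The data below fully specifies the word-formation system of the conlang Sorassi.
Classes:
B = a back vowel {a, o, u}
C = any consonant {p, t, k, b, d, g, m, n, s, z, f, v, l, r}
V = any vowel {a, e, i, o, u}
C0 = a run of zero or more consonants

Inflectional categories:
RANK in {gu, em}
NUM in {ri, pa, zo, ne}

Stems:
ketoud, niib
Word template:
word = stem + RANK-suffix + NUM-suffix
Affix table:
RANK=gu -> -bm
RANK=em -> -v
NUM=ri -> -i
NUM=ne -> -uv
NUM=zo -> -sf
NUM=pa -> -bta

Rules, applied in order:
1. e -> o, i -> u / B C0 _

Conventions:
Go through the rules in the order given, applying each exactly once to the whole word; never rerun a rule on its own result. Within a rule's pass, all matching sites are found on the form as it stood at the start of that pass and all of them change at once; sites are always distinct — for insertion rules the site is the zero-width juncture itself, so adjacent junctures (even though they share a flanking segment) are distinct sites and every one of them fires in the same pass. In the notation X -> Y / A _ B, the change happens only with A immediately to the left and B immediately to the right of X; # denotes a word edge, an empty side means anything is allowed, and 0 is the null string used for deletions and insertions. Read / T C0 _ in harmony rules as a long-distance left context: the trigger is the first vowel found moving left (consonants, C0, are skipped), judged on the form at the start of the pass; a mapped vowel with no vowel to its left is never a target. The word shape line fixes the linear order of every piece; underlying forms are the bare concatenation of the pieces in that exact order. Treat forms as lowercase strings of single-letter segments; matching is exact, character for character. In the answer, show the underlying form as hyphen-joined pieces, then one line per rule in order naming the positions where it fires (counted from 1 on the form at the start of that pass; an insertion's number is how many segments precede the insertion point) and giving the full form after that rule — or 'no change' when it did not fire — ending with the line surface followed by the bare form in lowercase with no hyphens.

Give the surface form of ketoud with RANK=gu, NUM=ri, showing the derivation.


underlying: ketoud-bm-i
1. e -> o, i -> u / B C0 _: fires at position(s) 9: ketoudbmu
surface: ketoudbmu


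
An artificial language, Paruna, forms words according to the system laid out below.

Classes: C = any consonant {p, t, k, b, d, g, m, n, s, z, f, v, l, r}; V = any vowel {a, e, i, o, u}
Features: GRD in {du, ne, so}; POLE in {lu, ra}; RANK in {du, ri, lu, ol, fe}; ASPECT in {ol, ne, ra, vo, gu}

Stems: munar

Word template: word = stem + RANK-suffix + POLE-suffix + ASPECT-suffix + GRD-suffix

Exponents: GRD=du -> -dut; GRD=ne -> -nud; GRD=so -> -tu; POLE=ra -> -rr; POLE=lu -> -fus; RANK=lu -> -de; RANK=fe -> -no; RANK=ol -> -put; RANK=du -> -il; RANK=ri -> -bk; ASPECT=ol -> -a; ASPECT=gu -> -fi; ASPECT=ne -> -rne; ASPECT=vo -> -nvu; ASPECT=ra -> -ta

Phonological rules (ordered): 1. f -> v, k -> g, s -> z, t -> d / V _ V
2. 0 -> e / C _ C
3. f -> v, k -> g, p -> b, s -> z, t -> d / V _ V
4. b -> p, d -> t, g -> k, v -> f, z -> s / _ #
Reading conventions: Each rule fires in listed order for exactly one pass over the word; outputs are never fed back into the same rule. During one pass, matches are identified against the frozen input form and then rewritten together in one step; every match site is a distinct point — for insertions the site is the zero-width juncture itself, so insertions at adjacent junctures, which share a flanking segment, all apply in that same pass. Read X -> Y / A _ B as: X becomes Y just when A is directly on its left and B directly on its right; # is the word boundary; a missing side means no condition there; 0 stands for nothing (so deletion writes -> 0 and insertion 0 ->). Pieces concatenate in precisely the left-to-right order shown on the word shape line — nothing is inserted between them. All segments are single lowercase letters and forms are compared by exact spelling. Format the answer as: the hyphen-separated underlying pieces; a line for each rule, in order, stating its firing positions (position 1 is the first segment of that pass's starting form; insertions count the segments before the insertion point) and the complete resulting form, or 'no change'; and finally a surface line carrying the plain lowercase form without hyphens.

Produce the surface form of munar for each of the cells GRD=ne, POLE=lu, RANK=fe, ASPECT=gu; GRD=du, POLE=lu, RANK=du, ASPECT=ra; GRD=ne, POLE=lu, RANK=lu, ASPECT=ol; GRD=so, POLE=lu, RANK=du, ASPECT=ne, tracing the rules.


cell GRD=ne, POLE=lu, RANK=fe, ASPECT=gu:
underlying: munar-no-fus-fi-nud
1. f -> v, k -> g, s -> z, t -> d / V _ V: fires at position(s) 8: munarnovusfinud
2. 0 -> e / C _ C: inserts after position(s) 5, 10: munarenovusefinud
3. f -> v, k -> g, p -> b, s -> z, t -> d / V _ V: fires at position(s) 11, 13: munarenovuzevinud
4. b -> p, d -> t, g -> k, v -> f, z -> s / _ #: fires at position(s) 17: munarenovuzevinut
surface: munarenovuzevinut

cell GRD=du, POLE=lu, RANK=du, ASPECT=ra:
underlying: munar-il-fus-ta-dut
1. f -> v, k -> g, s -> z, t -> d / V _ V: no change
2. 0 -> e / C _ C: inserts after position(s) 7, 10: munarilefusetadut
3. f -> v, k -> g, p -> b, s -> z, t -> d / V _ V: fires at position(s) 9, 11, 13: munarilevuzedadut
4. b -> p, d -> t, g -> k, v -> f, z -> s / _ #: no change
surface: munarilevuzedadut

cell GRD=ne, POLE=lu, RANK=lu, ASPECT=ol:
underlying: munar-de-fus-a-nud
1. f -> v, k -> g, s -> z, t -> d / V _ V: fires at position(s) 8, 10: munardevuzanud
2. 0 -> e / C _ C: inserts after position(s) 5: munaredevuzanud
3. f -> v, k -> g, p -> b, s -> z, t -> d / V _ V: no change
4. b -> p, d -> t, g -> k, v -> f, z -> s / _ #: fires at position(s) 15: munaredevuzanut
surface: munaredevuzanut

cell GRD=so, POLE=lu, RANK=du, ASPECT=ne:
underlying: munar-il-fus-rne-tu
1. f -> v, k -> g, s -> z, t -> d / V _ V: fires at position(s) 14: munarilfusrnedu
2. 0 -> e / C _ C: inserts after position(s) 7, 10, 11: munarilefuserenedu
3. f -> v, k -> g, p -> b, s -> z, t -> d / V _ V: fires at position(s) 9, 11: munarilevuzerenedu
4. b -> p, d -> t, g -> k, v -> f, z -> s / _ #: no change
surface: munarilevuzerenedu


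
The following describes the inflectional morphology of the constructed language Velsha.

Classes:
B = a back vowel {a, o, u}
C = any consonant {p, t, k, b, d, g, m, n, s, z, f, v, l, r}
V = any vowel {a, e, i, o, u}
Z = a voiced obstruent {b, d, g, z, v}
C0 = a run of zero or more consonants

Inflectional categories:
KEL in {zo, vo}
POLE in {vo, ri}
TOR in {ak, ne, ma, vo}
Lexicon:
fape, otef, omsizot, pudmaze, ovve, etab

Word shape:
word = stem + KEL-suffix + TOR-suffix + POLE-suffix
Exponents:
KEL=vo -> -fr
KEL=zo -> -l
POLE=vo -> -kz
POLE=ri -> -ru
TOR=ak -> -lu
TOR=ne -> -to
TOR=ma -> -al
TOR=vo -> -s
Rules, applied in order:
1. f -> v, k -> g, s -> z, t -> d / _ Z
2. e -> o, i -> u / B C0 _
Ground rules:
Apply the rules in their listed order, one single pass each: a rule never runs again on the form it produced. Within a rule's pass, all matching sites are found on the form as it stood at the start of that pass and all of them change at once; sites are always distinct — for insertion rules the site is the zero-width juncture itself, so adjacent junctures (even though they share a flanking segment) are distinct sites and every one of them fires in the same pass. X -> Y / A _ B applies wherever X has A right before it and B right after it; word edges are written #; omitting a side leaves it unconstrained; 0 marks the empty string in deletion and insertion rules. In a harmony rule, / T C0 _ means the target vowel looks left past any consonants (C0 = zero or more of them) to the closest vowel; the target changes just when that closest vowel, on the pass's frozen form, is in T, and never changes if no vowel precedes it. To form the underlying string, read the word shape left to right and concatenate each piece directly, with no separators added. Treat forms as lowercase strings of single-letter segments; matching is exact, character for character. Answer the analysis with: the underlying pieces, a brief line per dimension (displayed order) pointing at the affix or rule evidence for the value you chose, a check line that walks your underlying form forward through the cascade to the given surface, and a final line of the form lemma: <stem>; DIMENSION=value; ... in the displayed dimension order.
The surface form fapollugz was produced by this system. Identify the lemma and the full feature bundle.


underlying: fape-l-lu-kz
KEL=zo - signalled by the affix -l
POLE=vo - signalled by the affix -kz
TOR=ak - signalled by the affix -lu
check: fapellukz -> fapellugz -> fapollugz
lemma: fape; KEL=zo; POLE=vo; TOR=ak


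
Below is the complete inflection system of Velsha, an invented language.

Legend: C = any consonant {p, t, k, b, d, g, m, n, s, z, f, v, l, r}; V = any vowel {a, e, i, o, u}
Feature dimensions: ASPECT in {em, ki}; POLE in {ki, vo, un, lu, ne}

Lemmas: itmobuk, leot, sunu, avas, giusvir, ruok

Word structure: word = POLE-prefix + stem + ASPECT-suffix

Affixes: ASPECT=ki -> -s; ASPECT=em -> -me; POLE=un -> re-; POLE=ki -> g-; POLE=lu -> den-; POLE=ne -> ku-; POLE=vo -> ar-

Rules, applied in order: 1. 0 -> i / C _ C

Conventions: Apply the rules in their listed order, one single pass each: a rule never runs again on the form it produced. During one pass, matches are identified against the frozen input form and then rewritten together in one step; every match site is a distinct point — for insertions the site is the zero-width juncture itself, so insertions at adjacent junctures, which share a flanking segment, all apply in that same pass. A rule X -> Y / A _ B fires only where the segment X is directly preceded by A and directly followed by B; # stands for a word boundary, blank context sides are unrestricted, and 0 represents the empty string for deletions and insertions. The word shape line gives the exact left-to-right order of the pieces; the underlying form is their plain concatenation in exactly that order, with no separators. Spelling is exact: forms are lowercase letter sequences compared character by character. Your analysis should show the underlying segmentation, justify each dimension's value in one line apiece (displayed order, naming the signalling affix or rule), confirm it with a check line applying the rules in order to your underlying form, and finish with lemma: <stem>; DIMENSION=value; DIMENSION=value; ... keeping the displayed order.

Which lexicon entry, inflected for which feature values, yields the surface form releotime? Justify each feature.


underlying: re-leot-me
ASPECT=em - signalled by the affix -me
POLE=un - signalled by the affix re-
check: releotme -> releotime
lemma: leot; ASPECT=em; POLE=un


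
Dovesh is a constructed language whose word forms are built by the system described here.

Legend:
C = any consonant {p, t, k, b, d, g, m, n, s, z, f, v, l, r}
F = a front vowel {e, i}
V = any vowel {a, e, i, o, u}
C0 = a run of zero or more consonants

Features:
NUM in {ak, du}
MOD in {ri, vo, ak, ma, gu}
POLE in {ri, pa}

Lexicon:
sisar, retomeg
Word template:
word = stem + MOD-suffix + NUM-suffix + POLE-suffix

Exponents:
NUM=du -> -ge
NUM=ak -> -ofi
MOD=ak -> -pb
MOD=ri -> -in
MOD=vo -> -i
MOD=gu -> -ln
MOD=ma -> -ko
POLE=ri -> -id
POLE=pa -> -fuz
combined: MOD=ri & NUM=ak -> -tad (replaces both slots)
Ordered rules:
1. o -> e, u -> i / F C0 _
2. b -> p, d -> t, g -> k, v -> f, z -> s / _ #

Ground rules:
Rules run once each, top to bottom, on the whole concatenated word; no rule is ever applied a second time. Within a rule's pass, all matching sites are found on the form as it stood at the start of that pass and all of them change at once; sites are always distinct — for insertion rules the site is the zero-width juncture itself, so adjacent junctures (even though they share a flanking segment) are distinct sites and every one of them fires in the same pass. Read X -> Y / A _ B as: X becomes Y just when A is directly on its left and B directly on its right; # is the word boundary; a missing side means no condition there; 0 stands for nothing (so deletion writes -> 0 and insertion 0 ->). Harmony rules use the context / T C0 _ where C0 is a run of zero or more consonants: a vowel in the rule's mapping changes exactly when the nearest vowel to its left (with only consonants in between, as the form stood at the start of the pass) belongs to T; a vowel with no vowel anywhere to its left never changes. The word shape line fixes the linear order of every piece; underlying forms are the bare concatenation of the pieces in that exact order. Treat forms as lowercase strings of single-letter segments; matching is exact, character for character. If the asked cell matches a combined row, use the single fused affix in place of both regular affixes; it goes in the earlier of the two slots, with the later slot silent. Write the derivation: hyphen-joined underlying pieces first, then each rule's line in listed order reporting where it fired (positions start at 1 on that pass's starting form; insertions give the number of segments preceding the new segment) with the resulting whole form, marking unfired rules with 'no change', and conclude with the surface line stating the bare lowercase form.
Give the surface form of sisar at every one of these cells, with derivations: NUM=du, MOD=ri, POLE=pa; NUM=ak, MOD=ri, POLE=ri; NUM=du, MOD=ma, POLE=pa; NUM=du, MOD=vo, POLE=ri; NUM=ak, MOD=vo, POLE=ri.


cell NUM=du, MOD=ri, POLE=pa:
underlying: sisar-in-ge-fuz
1. o -> e, u -> i / F C0 _: fires at position(s) 11: sisaringefiz
2. b -> p, d -> t, g -> k, v -> f, z -> s / _ #: fires at position(s) 12: sisaringefis
surface: sisaringefis

cell NUM=ak, MOD=ri, POLE=ri:
underlying: sisar-tad-id
1. o -> e, u -> i / F C0 _: no change
2. b -> p, d -> t, g -> k, v -> f, z -> s / _ #: fires at position(s) 10: sisartadit
surface: sisartadit

cell NUM=du, MOD=ma, POLE=pa:
underlying: sisar-ko-ge-fuz
1. o -> e, u -> i / F C0 _: fires at position(s) 11: sisarkogefiz
2. b -> p, d -> t, g -> k, v -> f, z -> s / _ #: fires at position(s) 12: sisarkogefis
surface: sisarkogefis

cell NUM=du, MOD=vo, POLE=ri:
underlying: sisar-i-ge-id
1. o -> e, u -> i / F C0 _: no change
2. b -> p, d -> t, g -> k, v -> f, z -> s / _ #: fires at position(s) 10: sisarigeit
surface: sisarigeit

cell NUM=ak, MOD=vo, POLE=ri:
underlying: sisar-i-ofi-id
1. o -> e, u -> i / F C0 _: fires at position(s) 7: sisariefiid
2. b -> p, d -> t, g -> k, v -> f, z -> s / _ #: fires at position(s) 11: sisariefiit
surface: sisariefiit


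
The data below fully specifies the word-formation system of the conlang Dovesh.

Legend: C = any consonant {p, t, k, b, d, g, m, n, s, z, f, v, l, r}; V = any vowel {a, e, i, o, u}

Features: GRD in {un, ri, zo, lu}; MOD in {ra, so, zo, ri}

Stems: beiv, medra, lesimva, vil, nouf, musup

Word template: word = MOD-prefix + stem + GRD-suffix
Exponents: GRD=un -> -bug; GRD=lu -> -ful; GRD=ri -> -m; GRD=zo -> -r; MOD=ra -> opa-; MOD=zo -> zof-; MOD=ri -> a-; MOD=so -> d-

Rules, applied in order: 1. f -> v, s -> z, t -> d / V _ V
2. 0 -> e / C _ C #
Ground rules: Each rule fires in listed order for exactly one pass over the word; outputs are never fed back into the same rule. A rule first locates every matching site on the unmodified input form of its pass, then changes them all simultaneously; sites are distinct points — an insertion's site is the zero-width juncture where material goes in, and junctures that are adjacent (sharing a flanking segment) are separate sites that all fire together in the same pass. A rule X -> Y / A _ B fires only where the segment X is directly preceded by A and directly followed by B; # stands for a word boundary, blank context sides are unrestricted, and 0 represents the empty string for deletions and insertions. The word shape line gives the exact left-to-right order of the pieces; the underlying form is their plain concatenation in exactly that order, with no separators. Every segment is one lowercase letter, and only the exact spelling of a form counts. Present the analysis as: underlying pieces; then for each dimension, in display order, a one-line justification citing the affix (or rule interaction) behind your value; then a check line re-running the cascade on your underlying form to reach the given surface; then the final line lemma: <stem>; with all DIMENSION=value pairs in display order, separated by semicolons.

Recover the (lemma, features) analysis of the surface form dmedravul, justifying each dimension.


underlying: d-medra-ful
GRD=lu - signalled by the affix -ful
MOD=so - signalled by the affix d-
check: dmedraful -> dmedravul -> dmedravul
lemma: medra; GRD=lu; MOD=so


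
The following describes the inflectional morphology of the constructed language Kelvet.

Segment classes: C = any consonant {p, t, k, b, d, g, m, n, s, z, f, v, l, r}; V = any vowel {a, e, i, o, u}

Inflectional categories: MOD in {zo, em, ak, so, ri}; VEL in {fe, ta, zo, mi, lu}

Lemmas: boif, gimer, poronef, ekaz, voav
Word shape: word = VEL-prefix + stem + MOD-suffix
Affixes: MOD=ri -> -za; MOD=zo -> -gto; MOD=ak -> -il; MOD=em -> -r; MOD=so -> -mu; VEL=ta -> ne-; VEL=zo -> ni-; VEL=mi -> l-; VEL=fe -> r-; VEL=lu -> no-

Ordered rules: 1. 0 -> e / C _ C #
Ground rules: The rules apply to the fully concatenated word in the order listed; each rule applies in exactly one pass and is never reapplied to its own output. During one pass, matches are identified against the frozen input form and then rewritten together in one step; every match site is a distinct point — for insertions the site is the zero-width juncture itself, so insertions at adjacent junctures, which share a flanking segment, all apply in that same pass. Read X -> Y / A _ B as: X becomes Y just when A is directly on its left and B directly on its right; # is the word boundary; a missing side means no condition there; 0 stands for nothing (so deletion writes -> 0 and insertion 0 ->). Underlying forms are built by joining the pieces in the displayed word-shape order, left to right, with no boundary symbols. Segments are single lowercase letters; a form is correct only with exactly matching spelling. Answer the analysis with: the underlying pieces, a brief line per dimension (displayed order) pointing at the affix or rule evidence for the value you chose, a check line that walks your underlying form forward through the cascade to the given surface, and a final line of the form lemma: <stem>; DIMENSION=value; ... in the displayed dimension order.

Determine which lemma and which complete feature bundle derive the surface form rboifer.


underlying: r-boif-r
MOD=em - signalled by the affix -r
VEL=fe - signalled by the affix r-
check: rboifr -> rboifer
lemma: boif; MOD=em; VEL=fe


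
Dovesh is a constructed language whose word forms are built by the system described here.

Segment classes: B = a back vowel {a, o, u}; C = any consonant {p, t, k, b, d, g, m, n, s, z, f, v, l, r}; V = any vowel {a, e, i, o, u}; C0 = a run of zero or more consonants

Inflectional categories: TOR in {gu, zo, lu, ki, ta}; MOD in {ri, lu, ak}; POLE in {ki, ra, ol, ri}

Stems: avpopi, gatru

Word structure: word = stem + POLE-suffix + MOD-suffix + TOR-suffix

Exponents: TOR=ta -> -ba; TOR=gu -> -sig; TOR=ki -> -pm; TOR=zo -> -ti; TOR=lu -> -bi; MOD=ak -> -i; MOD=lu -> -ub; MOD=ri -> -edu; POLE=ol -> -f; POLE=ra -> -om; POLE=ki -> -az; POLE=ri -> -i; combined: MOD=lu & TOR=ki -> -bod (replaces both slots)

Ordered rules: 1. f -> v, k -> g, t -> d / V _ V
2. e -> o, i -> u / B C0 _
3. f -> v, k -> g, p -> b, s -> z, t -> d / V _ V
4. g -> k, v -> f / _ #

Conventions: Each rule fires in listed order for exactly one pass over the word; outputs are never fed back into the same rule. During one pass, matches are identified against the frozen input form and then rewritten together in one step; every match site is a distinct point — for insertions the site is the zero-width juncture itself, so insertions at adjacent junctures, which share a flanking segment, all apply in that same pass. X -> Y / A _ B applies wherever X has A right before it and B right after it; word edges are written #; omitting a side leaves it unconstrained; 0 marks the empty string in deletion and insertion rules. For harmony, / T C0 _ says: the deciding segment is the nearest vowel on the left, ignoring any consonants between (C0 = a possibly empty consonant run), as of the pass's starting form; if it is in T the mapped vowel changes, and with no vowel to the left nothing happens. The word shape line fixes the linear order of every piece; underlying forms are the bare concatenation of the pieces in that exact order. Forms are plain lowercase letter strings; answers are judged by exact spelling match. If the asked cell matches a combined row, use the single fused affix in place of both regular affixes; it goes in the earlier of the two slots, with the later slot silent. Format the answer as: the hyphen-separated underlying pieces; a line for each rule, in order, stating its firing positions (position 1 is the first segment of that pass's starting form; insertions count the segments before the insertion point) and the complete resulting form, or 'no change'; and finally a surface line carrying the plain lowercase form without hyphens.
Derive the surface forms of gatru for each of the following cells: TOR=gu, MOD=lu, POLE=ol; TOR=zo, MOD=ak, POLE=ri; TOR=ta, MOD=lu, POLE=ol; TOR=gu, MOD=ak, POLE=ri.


cell TOR=gu, MOD=lu, POLE=ol:
underlying: gatru-f-ub-sig
1. f -> v, k -> g, t -> d / V _ V: fires at position(s) 6: gatruvubsig
2. e -> o, i -> u / B C0 _: fires at position(s) 10: gatruvubsug
3. f -> v, k -> g, p -> b, s -> z, t -> d / V _ V: no change
4. g -> k, v -> f / _ #: fires at position(s) 11: gatruvubsuk
surface: gatruvubsuk

cell TOR=zo, MOD=ak, POLE=ri:
underlying: gatru-i-i-ti
1. f -> v, k -> g, t -> d / V _ V: fires at position(s) 8: gatruiidi
2. e -> o, i -> u / B C0 _: fires at position(s) 6: gatruuidi
3. f -> v, k -> g, p -> b, s -> z, t -> d / V _ V: no change
4. g -> k, v -> f / _ #: no change
surface: gatruuidi

cell TOR=ta, MOD=lu, POLE=ol:
underlying: gatru-f-ub-ba
1. f -> v, k -> g, t -> d / V _ V: fires at position(s) 6: gatruvubba
2. e -> o, i -> u / B C0 _: no change
3. f -> v, k -> g, p -> b, s -> z, t -> d / V _ V: no change
4. g -> k, v -> f / _ #: no change
surface: gatruvubba

cell TOR=gu, MOD=ak, POLE=ri:
underlying: gatru-i-i-sig
1. f -> v, k -> g, t -> d / V _ V: no change
2. e -> o, i -> u / B C0 _: fires at position(s) 6: gatruuisig
3. f -> v, k -> g, p -> b, s -> z, t -> d / V _ V: fires at position(s) 8: gatruuizig
4. g -> k, v -> f / _ #: fires at position(s) 10: gatruuizik
surface: gatruuizik


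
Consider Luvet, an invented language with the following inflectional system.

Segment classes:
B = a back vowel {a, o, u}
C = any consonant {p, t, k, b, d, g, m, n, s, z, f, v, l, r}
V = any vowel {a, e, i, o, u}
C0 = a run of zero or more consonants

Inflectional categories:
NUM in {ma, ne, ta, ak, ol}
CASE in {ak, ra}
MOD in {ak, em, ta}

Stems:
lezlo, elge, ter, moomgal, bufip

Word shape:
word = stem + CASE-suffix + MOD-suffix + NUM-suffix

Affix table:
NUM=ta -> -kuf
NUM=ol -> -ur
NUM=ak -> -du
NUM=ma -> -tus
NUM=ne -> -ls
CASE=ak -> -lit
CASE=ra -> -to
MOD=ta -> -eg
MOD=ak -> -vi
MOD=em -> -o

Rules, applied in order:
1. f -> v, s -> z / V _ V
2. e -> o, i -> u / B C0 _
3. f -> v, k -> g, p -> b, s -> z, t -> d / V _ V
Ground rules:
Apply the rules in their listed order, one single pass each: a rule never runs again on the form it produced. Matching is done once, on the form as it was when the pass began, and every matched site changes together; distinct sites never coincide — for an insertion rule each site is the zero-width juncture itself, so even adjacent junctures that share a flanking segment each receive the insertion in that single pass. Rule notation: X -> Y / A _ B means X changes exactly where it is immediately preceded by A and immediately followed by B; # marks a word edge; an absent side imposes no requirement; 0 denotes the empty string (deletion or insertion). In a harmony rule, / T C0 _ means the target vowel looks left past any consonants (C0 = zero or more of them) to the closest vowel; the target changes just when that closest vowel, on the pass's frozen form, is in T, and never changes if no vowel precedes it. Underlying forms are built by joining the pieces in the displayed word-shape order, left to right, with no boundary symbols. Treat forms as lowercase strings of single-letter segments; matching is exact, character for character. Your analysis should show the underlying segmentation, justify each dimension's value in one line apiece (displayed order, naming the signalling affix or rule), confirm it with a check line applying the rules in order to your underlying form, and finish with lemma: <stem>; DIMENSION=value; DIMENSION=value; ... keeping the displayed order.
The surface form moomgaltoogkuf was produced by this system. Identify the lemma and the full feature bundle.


underlying: moomgal-to-eg-kuf
NUM=ta - signalled by the affix -kuf
CASE=ra - signalled by the affix -to
MOD=ta - signalled by the affix -eg
check: moomgaltoegkuf -> moomgaltoegkuf -> moomgaltoogkuf -> moomgaltoogkuf
lemma: moomgal; NUM=ta; CASE=ra; MOD=ta


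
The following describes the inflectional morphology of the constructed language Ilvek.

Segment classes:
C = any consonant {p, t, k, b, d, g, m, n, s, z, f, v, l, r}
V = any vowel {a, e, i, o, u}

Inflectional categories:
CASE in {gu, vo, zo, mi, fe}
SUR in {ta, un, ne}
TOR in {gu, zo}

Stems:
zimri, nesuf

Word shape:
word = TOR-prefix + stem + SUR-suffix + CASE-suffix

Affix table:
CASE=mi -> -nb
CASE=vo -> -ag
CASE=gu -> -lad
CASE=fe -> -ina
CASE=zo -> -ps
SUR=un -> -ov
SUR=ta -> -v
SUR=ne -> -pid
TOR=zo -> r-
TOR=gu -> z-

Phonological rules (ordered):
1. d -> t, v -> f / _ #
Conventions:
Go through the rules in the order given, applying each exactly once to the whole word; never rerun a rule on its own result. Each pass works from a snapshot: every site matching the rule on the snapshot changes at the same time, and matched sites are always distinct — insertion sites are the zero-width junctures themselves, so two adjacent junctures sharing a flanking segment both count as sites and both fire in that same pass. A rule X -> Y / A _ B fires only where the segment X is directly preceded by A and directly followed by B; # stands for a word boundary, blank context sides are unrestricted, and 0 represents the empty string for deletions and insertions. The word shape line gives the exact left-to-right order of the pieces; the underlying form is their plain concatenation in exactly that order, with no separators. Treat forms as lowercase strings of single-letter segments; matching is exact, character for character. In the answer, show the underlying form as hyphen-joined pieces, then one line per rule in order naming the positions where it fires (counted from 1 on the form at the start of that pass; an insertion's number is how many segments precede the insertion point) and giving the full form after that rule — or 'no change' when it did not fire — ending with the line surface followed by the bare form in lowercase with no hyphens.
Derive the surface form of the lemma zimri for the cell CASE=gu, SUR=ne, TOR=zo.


underlying: r-zimri-pid-lad
1. d -> t, v -> f / _ #: fires at position(s) 12: rzimripidlat
surface: rzimripidlat


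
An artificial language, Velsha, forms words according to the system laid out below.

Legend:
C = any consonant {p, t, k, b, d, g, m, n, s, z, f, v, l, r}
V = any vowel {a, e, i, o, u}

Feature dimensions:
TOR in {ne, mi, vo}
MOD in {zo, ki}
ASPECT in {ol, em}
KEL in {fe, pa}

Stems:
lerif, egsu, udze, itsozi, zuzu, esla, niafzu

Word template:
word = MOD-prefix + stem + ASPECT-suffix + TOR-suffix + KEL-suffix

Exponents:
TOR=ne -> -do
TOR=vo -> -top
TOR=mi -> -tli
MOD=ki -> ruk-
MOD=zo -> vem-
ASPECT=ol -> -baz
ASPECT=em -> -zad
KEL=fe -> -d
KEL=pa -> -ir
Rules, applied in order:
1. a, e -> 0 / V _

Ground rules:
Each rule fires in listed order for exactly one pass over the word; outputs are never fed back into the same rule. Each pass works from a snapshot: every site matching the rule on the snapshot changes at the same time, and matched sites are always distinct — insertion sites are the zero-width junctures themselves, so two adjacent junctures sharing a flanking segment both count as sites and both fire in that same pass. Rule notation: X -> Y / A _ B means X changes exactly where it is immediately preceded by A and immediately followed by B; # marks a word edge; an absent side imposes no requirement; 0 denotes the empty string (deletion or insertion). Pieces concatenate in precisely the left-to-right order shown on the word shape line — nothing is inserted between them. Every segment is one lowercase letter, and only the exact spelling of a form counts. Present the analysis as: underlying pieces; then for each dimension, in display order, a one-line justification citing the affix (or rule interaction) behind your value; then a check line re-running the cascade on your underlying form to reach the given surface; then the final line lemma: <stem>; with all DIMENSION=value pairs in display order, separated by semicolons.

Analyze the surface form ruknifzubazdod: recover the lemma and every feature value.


underlying: ruk-niafzu-baz-do-d
TOR=ne - signalled by the affix -do
MOD=ki - signalled by the affix ruk-
ASPECT=ol - signalled by the affix -baz
KEL=fe - signalled by the affix -d
check: rukniafzubazdod -> ruknifzubazdod
lemma: niafzu; TOR=ne; MOD=ki; ASPECT=ol; KEL=fe


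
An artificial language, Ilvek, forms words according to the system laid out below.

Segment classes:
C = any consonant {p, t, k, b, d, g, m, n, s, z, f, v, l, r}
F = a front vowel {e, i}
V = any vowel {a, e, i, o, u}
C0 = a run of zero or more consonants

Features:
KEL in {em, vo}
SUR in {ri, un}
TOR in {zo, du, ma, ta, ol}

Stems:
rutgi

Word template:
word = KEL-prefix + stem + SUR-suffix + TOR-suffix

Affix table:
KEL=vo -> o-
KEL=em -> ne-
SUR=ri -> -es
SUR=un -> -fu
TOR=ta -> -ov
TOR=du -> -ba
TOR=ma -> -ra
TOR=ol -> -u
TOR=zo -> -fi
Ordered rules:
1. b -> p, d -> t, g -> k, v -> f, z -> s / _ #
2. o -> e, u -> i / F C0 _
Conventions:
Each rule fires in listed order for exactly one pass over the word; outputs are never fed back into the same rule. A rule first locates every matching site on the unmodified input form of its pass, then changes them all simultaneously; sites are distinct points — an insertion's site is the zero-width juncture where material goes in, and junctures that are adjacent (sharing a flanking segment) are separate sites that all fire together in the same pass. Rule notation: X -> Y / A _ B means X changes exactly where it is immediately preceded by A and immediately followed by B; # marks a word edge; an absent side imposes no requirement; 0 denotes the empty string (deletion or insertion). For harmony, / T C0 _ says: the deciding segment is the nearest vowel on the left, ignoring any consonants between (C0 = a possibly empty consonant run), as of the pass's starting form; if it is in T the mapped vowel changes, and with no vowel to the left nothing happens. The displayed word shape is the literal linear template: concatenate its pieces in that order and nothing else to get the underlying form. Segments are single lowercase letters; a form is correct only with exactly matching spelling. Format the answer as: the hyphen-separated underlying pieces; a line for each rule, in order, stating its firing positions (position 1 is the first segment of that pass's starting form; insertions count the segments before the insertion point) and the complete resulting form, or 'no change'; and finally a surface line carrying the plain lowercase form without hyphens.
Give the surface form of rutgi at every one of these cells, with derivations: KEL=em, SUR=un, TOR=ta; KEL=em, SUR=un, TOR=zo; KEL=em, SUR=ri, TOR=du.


cell KEL=em, SUR=un, TOR=ta:
underlying: ne-rutgi-fu-ov
1. b -> p, d -> t, g -> k, v -> f, z -> s / _ #: fires at position(s) 11: nerutgifuof
2. o -> e, u -> i / F C0 _: fires at position(s) 4, 9: neritgifiof
surface: neritgifiof

cell KEL=em, SUR=un, TOR=zo:
underlying: ne-rutgi-fu-fi
1. b -> p, d -> t, g -> k, v -> f, z -> s / _ #: no change
2. o -> e, u -> i / F C0 _: fires at position(s) 4, 9: neritgififi
surface: neritgififi

cell KEL=em, SUR=ri, TOR=du:
underlying: ne-rutgi-es-ba
1. b -> p, d -> t, g -> k, v -> f, z -> s / _ #: no change
2. o -> e, u -> i / F C0 _: fires at position(s) 4: neritgiesba
surface: neritgiesba


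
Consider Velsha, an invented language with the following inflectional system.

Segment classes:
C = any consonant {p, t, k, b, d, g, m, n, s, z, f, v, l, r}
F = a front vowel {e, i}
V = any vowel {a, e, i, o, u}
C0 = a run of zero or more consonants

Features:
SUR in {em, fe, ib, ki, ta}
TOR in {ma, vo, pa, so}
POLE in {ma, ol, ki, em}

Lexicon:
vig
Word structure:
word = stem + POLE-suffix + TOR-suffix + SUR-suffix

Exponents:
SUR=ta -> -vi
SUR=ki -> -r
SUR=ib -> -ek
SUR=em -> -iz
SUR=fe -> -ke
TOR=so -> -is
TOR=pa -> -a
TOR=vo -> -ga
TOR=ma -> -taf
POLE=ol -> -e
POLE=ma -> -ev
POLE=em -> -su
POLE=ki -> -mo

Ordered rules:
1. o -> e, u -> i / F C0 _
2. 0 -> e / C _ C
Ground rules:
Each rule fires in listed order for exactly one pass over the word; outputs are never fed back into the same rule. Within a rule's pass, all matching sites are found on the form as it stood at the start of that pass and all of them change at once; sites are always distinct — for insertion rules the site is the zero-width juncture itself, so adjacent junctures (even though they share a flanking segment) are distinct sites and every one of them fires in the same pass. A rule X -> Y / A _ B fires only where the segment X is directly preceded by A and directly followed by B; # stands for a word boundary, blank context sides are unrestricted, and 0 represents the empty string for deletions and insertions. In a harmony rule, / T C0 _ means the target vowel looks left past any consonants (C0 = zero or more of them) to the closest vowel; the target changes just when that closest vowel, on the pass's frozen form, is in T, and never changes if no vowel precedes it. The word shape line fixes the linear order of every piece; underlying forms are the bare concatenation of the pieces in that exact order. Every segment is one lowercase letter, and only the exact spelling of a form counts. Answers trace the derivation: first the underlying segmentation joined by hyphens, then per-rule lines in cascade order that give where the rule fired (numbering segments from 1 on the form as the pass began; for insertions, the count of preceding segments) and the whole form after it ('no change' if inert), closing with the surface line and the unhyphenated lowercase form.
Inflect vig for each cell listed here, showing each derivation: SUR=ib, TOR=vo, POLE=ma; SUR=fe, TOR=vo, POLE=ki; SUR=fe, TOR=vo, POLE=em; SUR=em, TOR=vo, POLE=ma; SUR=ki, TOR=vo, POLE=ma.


cell SUR=ib, TOR=vo, POLE=ma:
underlying: vig-ev-ga-ek
1. o -> e, u -> i / F C0 _: no change
2. 0 -> e / C _ C: inserts after position(s) 5: vigevegaek
surface: vigevegaek

cell SUR=fe, TOR=vo, POLE=ki:
underlying: vig-mo-ga-ke
1. o -> e, u -> i / F C0 _: fires at position(s) 5: vigmegake
2. 0 -> e / C _ C: inserts after position(s) 3: vigemegake
surface: vigemegake

cell SUR=fe, TOR=vo, POLE=em:
underlying: vig-su-ga-ke
1. o -> e, u -> i / F C0 _: fires at position(s) 5: vigsigake
2. 0 -> e / C _ C: inserts after position(s) 3: vigesigake
surface: vigesigake

cell SUR=em, TOR=vo, POLE=ma:
underlying: vig-ev-ga-iz
1. o -> e, u -> i / F C0 _: no change
2. 0 -> e / C _ C: inserts after position(s) 5: vigevegaiz
surface: vigevegaiz

cell SUR=ki, TOR=vo, POLE=ma:
underlying: vig-ev-ga-r
1. o -> e, u -> i / F C0 _: no change
2. 0 -> e / C _ C: inserts after position(s) 5: vigevegar
surface: vigevegar


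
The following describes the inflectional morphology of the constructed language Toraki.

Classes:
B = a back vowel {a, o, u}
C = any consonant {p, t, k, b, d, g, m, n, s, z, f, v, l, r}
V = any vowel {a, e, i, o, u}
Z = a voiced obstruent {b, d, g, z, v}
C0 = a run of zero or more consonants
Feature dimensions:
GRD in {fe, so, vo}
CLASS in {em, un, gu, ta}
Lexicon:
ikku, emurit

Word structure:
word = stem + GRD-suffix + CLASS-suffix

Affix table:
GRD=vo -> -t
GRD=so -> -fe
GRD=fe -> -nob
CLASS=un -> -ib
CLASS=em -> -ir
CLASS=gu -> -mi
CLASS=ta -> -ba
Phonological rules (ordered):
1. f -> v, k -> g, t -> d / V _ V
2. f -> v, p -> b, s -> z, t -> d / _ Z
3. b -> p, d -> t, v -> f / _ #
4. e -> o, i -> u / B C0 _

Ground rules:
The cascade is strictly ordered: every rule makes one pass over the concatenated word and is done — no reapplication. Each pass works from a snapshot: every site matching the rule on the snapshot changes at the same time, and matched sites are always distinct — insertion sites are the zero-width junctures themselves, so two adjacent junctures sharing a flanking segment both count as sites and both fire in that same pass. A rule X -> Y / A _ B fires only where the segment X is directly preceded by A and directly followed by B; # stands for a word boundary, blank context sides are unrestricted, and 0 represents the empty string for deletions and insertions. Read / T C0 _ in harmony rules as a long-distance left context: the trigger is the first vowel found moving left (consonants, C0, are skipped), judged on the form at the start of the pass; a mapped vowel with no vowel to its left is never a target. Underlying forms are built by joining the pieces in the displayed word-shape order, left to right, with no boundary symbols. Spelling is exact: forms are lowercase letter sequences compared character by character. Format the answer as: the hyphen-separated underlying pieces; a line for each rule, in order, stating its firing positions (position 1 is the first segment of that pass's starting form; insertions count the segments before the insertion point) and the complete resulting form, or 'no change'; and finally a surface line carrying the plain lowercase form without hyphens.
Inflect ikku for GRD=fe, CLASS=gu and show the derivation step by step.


underlying: ikku-nob-mi
1. f -> v, k -> g, t -> d / V _ V: no change
2. f -> v, p -> b, s -> z, t -> d / _ Z: no change
3. b -> p, d -> t, v -> f / _ #: no change
4. e -> o, i -> u / B C0 _: fires at position(s) 9: ikkunobmu
surface: ikkunobmu
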